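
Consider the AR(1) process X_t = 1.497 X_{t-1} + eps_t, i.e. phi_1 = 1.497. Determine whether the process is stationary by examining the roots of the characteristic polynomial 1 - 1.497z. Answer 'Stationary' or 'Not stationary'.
\text{Not stationary}

The AR(p) characteristic polynomial is P(z) = 1 - 1.497z.
Stationarity requires all roots to lie outside the unit circle, i.e. |z| > 1 for every root.
This is linear in z: 1 + (-1.497) z = 0  =>  z = -1/(-1.497) = 0.668003,  |z| = 0.668003.
Moduli of all roots: 0.6680.
All moduli strictly greater than 1? No.
Verdict: Not stationary.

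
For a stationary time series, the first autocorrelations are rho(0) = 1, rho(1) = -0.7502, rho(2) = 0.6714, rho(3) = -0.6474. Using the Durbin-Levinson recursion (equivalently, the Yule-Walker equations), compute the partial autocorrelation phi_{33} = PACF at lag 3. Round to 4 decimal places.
\phi_{33} = -0.2011

The PACF at lag k is phi_{kk}, the last component of the solution
to the Yule-Walker system G_k phi = r_k where
  (G_k)_{ij} = rho(|i - j|), (r_k)_i = rho(i), i,j = 1..k.
Equivalently, Durbin-Levinson gives phi_{kk} iteratively:
  phi_{11} = rho(1)
  phi_{kk} = [rho(k) - sum_{j=1..k-1} phi_{k-1,j} rho(k-j)]
            / [1 - sum_{j=1..k-1} phi_{k-1,j} rho(j)],
  phi_{k,j} = phi_{k-1,j} - phi_{kk} phi_{k-1,k-j},  j = 1..k-1.
Step k = 1:
  phi_11 = rho(1) = -0.7502.
Step k = 2:
  phi_22 = [rho(2) - phi_11 rho(1)] / [1 - phi_11 rho(1)] = [0.6714 - (-0.7502)(-0.7502)] / [1 - (-0.7502)(-0.7502)]
         = 0.10859996 / 0.43719996 = 0.248399.
  Update: phi_21 = phi_11 - phi_22 phi_11 = -0.7502 - (0.248399)(-0.7502) = -0.563851.
Step k = 3:
  phi_33 = [rho(3) - phi_21 rho(2) - phi_22 rho(1)] / [1 - phi_21 rho(1) - phi_22 rho(2)]
    numerator   = -0.6474 - (-0.563851)(0.6714) - (0.248399)(-0.7502) = -0.0824815
    denominator = 1 - (-0.563851)(-0.7502) - (0.248399)(0.6714) = 0.41022386
  phi_33 = -0.0824815 / 0.41022386 = -0.2011.
Therefore phi_{33} = -0.2011.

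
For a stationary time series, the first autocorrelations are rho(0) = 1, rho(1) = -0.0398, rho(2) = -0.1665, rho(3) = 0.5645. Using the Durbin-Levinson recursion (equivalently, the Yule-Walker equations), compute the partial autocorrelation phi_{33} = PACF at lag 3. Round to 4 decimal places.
\phi_{33} = 0.5670

The PACF at lag k is phi_{kk}, the last component of the solution
to the Yule-Walker system G_k phi = r_k where
  (G_k)_{ij} = rho(|i - j|), (r_k)_i = rho(i), i,j = 1..k.
Equivalently, Durbin-Levinson gives phi_{kk} iteratively:
  phi_{11} = rho(1)
  phi_{kk} = [rho(k) - sum_{j=1..k-1} phi_{k-1,j} rho(k-j)]
            / [1 - sum_{j=1..k-1} phi_{k-1,j} rho(j)],
  phi_{k,j} = phi_{k-1,j} - phi_{kk} phi_{k-1,k-j},  j = 1..k-1.
Step k = 1:
  phi_11 = rho(1) = -0.0398.
Step k = 2:
  phi_22 = [rho(2) - phi_11 rho(1)] / [1 - phi_11 rho(1)] = [-0.1665 - (-0.0398)(-0.0398)] / [1 - (-0.0398)(-0.0398)]
         = -0.16808404 / 0.99841596 = -0.168351.
  Update: phi_21 = phi_11 - phi_22 phi_11 = -0.0398 - (-0.168351)(-0.0398) = -0.0465.
Step k = 3:
  phi_33 = [rho(3) - phi_21 rho(2) - phi_22 rho(1)] / [1 - phi_21 rho(1) - phi_22 rho(2)]
    numerator   = 0.5645 - (-0.0465)(-0.1665) - (-0.168351)(-0.0398) = 0.55005733
    denominator = 1 - (-0.0465)(-0.0398) - (-0.168351)(-0.1665) = 0.97011889
  phi_33 = 0.55005733 / 0.97011889 = 0.567.
Therefore phi_{33} = 0.5670.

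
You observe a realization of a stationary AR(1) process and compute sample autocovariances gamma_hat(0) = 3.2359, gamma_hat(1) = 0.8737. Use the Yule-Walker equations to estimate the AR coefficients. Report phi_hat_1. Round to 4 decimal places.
\hat\phi_{1} = 0.2700

The Yule-Walker equations for an AR(p) process read, in matrix form,
  Gamma_p phi = r_p,   with   (Gamma_p)_{ij} = gamma(|i - j|),
                       (r_p)_i = gamma(i),   i,j = 1..p.
Substitute the sample gammas (Toeplitz matrix and right-hand side of size 1):
  Gamma_p = [[3.2359]]
  r_p     = [0.8737]
With p = 1 this is the single equation gamma(0) phi_1 = gamma(1):
  phi_hat_1 = gamma(1) / gamma(0) = 0.8737 / 3.2359 = 0.2700.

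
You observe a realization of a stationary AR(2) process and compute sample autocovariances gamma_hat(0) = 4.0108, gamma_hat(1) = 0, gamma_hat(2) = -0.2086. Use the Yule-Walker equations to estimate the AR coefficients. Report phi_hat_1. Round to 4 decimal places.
\hat\phi_{1} = 0.0000

The Yule-Walker equations for an AR(p) process read, in matrix form,
  Gamma_p phi = r_p,   with   (Gamma_p)_{ij} = gamma(|i - j|),
                       (r_p)_i = gamma(i),   i,j = 1..p.
Substitute the sample gammas (Toeplitz matrix and right-hand side of size 2):
  Gamma_p = [[4.0108, 0.0], [0.0, 4.0108]]
  r_p     = [0.0, -0.2086]
Written out:
  4.0108 phi_1 + 0 phi_2 = 0
  0 phi_1 + 4.0108 phi_2 = -0.2086
Solve by Cramer's rule:
  det = gamma(0)^2 - gamma(1)^2 = (4.0108)^2 - (0)^2 = 16.08651664 - 0 = 16.08651664
  phi_hat_1 = [gamma(1) gamma(0) - gamma(1) gamma(2)] / det = [(0)(4.0108) - (0)(-0.2086)] / 16.08651664 = 0 / 16.08651664 = 0
  phi_hat_2 = [gamma(0) gamma(2) - gamma(1)^2] / det = [(4.0108)(-0.2086) - (0)^2] / 16.08651664 = -0.83665288 / 16.08651664 = -0.052
So phi_hat = [0.0000, -0.0520].
Therefore phi_hat_1 = 0.0000.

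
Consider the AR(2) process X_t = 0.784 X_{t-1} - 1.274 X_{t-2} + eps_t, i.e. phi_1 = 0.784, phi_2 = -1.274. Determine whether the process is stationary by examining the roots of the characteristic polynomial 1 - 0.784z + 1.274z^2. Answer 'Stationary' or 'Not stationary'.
\text{Not stationary}

The AR(p) characteristic polynomial is P(z) = 1 - 0.784z + 1.274z^2.
Stationarity requires all roots to lie outside the unit circle, i.e. |z| > 1 for every root.
Set 1 + (-0.784) z + (1.274) z^2 = 0, i.e. a z^2 + b z + c = 0 with a = 1.274, b = -0.784, c = 1.
Discriminant D = b^2 - 4ac = (-0.784)^2 - 4*(1.274)*1 = 0.614656 - (5.096) = -4.481344.
D < 0, so the roots are the complex-conjugate pair z = (-b +/- i sqrt(-D)) / (2a) = 0.3077 +/- 0.8308i.
For a conjugate pair |z|^2 = z * conj(z) = (product of roots) = c/a = 1/(1.274) = 0.784929, so |z| = sqrt(0.784929) = 0.886 for both roots.
Moduli of all roots: 0.8860, 0.8860.
All moduli strictly greater than 1? No.
Verdict: Not stationary.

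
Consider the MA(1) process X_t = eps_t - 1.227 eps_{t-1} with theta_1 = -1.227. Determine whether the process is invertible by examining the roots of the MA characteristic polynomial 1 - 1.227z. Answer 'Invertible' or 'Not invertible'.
\text{Not invertible}

The MA(q) characteristic polynomial is P(z) = 1 - 1.227z.
Invertibility requires all roots to lie outside the unit circle, i.e. |z| > 1 for every root.
This is linear in z: 1 + (-1.227) z = 0  =>  z = -1/(-1.227) = 0.814996,  |z| = 0.814996.
Moduli of all roots: 0.8150.
All moduli strictly greater than 1? No.
Verdict: Not invertible.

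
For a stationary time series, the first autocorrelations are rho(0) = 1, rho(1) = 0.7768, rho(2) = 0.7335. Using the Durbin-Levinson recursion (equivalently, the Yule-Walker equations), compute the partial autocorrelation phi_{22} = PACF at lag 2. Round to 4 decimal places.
\phi_{22} = 0.3280

The PACF at lag k is phi_{kk}, the last component of the solution
to the Yule-Walker system G_k phi = r_k where
  (G_k)_{ij} = rho(|i - j|), (r_k)_i = rho(i), i,j = 1..k.
Equivalently, Durbin-Levinson gives phi_{kk} iteratively:
  phi_{11} = rho(1)
  phi_{kk} = [rho(k) - sum_{j=1..k-1} phi_{k-1,j} rho(k-j)]
            / [1 - sum_{j=1..k-1} phi_{k-1,j} rho(j)],
  phi_{k,j} = phi_{k-1,j} - phi_{kk} phi_{k-1,k-j},  j = 1..k-1.
Step k = 1:
  phi_11 = rho(1) = 0.7768.
Step k = 2:
  phi_22 = [rho(2) - phi_11 rho(1)] / [1 - phi_11 rho(1)] = [0.7335 - (0.7768)(0.7768)] / [1 - (0.7768)(0.7768)]
         = 0.13008176 / 0.39658176 = 0.328.
Therefore phi_{22} = 0.3280.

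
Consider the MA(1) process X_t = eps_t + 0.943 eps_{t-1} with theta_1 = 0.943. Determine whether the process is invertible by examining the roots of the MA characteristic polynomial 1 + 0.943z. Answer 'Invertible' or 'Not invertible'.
\text{Invertible}

The MA(q) characteristic polynomial is P(z) = 1 + 0.943z.
Invertibility requires all roots to lie outside the unit circle, i.e. |z| > 1 for every root.
This is linear in z: 1 + (0.943) z = 0  =>  z = -1/(0.943) = -1.060445,  |z| = 1.060445.
Moduli of all roots: 1.0604.
All moduli strictly greater than 1? Yes.
Verdict: Invertible.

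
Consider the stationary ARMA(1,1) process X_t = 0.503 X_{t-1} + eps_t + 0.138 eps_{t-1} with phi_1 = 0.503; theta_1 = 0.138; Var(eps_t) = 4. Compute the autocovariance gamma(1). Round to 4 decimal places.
\gamma(1) = 3.6707

Multiply the model equation by X_{t-k} and take expectations. With theta_0 = psi_0 = 1 and psi_j the MA(infinity) weights, this gives
  gamma(k) - sum_i phi_i gamma(k-i) = c_k,
  c_k = sigma^2 * sum_{j=k..q} theta_j psi_{j-k}   (c_k = 0 for k > q),
using gamma(-m) = gamma(m).
psi-weights needed (psi_j = theta_j + sum_i phi_i psi_{j-i}):
  psi_1 = theta_1 + phi_1 = 0.138 + (0.503) = 0.641
Right-hand sides:
  c_0 = sigma^2 (1 + theta_1 psi_1) = 4 * (1 + (0.138)(0.641)) = 4 * 1.088458 = 4.353832
  c_1 = sigma^2 theta_1 = 4 * (0.138) = 0.552
  c_2 = 0
Equations for k = 0 and k = 1 (AR order 1):
  gamma(0) = phi_1 gamma(1) + c_0
  gamma(1) = phi_1 gamma(0) + c_1
Substituting the second into the first: gamma(0) (1 - phi_1^2) = c_0 + phi_1 c_1, so
  gamma(0) = (c_0 + phi_1 c_1) / (1 - phi_1^2) = (4.353832 + (0.503)(0.552)) / (1 - (0.503)^2) = 4.631488 / 0.746991 = 6.200193.
  gamma(1) = phi_1 gamma(0) + c_1 = (0.503)(6.200193) + (0.552) = 3.670697.
Therefore gamma(1) = 3.6707 (to 4 decimal places).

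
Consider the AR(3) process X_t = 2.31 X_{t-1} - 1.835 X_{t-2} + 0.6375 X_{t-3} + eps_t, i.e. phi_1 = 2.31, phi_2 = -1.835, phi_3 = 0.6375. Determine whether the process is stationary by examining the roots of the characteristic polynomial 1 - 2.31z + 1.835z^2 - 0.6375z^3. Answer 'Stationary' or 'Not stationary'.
\text{Not stationary}

The AR(p) characteristic polynomial is P(z) = 1 - 2.31z + 1.835z^2 - 0.6375z^3.
Stationarity requires all roots to lie outside the unit circle, i.e. |z| > 1 for every root.
Degree 3: look for a simple real root z0 first, then factor out (1 - z/z0) and solve the remaining quadratic.
Testing z0 = 0.8: P(0.8) = 1 + (-2.31)(0.8) + (1.835)(0.8)^2 + (-0.6375)(0.8)^3
  = 1 + (-1.848) + (1.1744) + (-0.3264) = 0.  So z_0 = 0.8 is a root, |z_0| = 0.8.
Divide out the factor (1 - 1.25 z) = (1 - z/z0) (since 1/z0 = 1.25):
  P(z) = (1 - 1.25 z)(1 + (-1.06) z + (0.51) z^2)
  [check: z-coef -1.06 - (1.25) = -2.31; z^2-coef 0.51 - (1.25)(-1.06) = 1.835; z^3-coef -(1.25)(0.51) = -0.6375.]
Remaining roots from the quadratic factor 1 + (-1.06) z + (0.51) z^2:
  Set 1 + (-1.06) z + (0.51) z^2 = 0, i.e. a z^2 + b z + c = 0 with a = 0.51, b = -1.06, c = 1.
  Discriminant D = b^2 - 4ac = (-1.06)^2 - 4*(0.51)*1 = 1.1236 - (2.04) = -0.9164.
  D < 0, so the roots are the complex-conjugate pair z = (-b +/- i sqrt(-D)) / (2a) = 1.0392 +/- 0.9385i.
  For a conjugate pair |z|^2 = z * conj(z) = (product of roots) = c/a = 1/(0.51) = 1.960784, so |z| = sqrt(1.960784) = 1.4003 for both roots.
Moduli of all roots: 0.8000, 1.4003, 1.4003.
All moduli strictly greater than 1? No.
Verdict: Not stationary.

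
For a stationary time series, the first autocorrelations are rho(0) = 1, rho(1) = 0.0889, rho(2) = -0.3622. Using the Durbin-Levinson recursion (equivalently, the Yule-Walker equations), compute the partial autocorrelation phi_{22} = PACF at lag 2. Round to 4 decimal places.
\phi_{22} = -0.3731

The PACF at lag k is phi_{kk}, the last component of the solution
to the Yule-Walker system G_k phi = r_k where
  (G_k)_{ij} = rho(|i - j|), (r_k)_i = rho(i), i,j = 1..k.
Equivalently, Durbin-Levinson gives phi_{kk} iteratively:
  phi_{11} = rho(1)
  phi_{kk} = [rho(k) - sum_{j=1..k-1} phi_{k-1,j} rho(k-j)]
            / [1 - sum_{j=1..k-1} phi_{k-1,j} rho(j)],
  phi_{k,j} = phi_{k-1,j} - phi_{kk} phi_{k-1,k-j},  j = 1..k-1.
Step k = 1:
  phi_11 = rho(1) = 0.0889.
Step k = 2:
  phi_22 = [rho(2) - phi_11 rho(1)] / [1 - phi_11 rho(1)] = [-0.3622 - (0.0889)(0.0889)] / [1 - (0.0889)(0.0889)]
         = -0.37010321 / 0.99209679 = -0.3731.
Therefore phi_{22} = -0.3731.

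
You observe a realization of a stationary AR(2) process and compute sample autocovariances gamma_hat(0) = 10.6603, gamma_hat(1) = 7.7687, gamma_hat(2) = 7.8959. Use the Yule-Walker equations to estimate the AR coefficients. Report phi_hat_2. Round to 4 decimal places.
\hat\phi_{2} = 0.4470

The Yule-Walker equations for an AR(p) process read, in matrix form,
  Gamma_p phi = r_p,   with   (Gamma_p)_{ij} = gamma(|i - j|),
                       (r_p)_i = gamma(i),   i,j = 1..p.
Substitute the sample gammas (Toeplitz matrix and right-hand side of size 2):
  Gamma_p = [[10.6603, 7.7687], [7.7687, 10.6603]]
  r_p     = [7.7687, 7.8959]
Written out:
  10.6603 phi_1 + 7.7687 phi_2 = 7.7687
  7.7687 phi_1 + 10.6603 phi_2 = 7.8959
Solve by Cramer's rule:
  det = gamma(0)^2 - gamma(1)^2 = (10.6603)^2 - (7.7687)^2 = 113.64199609 - 60.35269969 = 53.2892964
  phi_hat_1 = [gamma(1) gamma(0) - gamma(1) gamma(2)] / det = [(7.7687)(10.6603) - (7.7687)(7.8959)] / 53.2892964 = 21.47579428 / 53.2892964 = 0.403
  phi_hat_2 = [gamma(0) gamma(2) - gamma(1)^2] / det = [(10.6603)(7.8959) - (7.7687)^2] / 53.2892964 = 23.81996308 / 53.2892964 = 0.447
So phi_hat = [0.4030, 0.4470].
Therefore phi_hat_2 = 0.4470.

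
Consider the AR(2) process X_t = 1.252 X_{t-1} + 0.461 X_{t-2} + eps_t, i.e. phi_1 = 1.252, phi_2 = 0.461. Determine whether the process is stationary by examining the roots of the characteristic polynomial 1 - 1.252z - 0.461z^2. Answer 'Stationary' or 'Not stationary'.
\text{Not stationary}

The AR(p) characteristic polynomial is P(z) = 1 - 1.252z - 0.461z^2.
Stationarity requires all roots to lie outside the unit circle, i.e. |z| > 1 for every root.
Set 1 + (-1.252) z + (-0.461) z^2 = 0, i.e. a z^2 + b z + c = 0 with a = -0.461, b = -1.252, c = 1.
Discriminant D = b^2 - 4ac = (-1.252)^2 - 4*(-0.461)*1 = 1.567504 - (-1.844) = 3.411504.
D >= 0, so the roots are real: z = (-b +/- sqrt(D)) / (2a) = (1.252 +/- 1.847026) / (-0.922).
  z_1 = (1.252 + 1.847026) / (-0.922) = -3.3612,   |z_1| = 3.3612.
  z_2 = (1.252 - 1.847026) / (-0.922) = 0.6454,   |z_2| = 0.6454.
Moduli of all roots: 3.3612, 0.6454.
All moduli strictly greater than 1? No.
Verdict: Not stationary.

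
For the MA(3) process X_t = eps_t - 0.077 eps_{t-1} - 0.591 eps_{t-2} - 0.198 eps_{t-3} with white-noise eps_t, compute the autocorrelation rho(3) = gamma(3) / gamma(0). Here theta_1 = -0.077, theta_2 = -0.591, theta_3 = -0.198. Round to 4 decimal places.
\rho(3) = -0.1420

For an MA(q) process with theta_0 = 1, the autocovariance is
  gamma(k) = sigma^2 * sum_{i=0..q-k} theta_i * theta_{i+k},
and rho(k) = gamma(k) / gamma(0). Sigma^2 cancels.
  numerator   = (1)*(-0.198) = -0.198.
  denominator = (1)^2 + (-0.077)^2 + (-0.591)^2 + (-0.198)^2 = 1.394414.
  rho(3) = -0.198 / 1.394414 = -0.1420.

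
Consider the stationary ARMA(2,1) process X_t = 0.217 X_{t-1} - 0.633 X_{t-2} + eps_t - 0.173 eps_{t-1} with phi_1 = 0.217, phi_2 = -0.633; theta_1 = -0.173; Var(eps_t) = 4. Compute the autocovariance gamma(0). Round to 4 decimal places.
\gamma(0) = 6.6853

Multiply the model equation by X_{t-k} and take expectations. With theta_0 = psi_0 = 1 and psi_j the MA(infinity) weights, this gives
  gamma(k) - sum_i phi_i gamma(k-i) = c_k,
  c_k = sigma^2 * sum_{j=k..q} theta_j psi_{j-k}   (c_k = 0 for k > q),
using gamma(-m) = gamma(m).
psi-weights needed (psi_j = theta_j + sum_i phi_i psi_{j-i}):
  psi_1 = theta_1 + phi_1 = -0.173 + (0.217) = 0.044
Right-hand sides:
  c_0 = sigma^2 (1 + theta_1 psi_1) = 4 * (1 + (-0.173)(0.044)) = 4 * 0.992388 = 3.969552
  c_1 = sigma^2 theta_1 = 4 * (-0.173) = -0.692
  c_2 = 0
Equations for k = 0, 1, 2 (AR order 2, c_2 = 0):
  (E0) gamma(0) = phi_1 gamma(1) + phi_2 gamma(2) + c_0
  (E1) gamma(1) = phi_1 gamma(0) + phi_2 gamma(1) + c_1
  (E2) gamma(2) = phi_1 gamma(1) + phi_2 gamma(0)
From (E1): gamma(1) = A gamma(0) + B with
  A = phi_1 / (1 - phi_2) = 0.217 / 1.633 = 0.132884,   B = c_1 / (1 - phi_2) = -0.692 / 1.633 = -0.42376.
Insert (E2) into (E0): gamma(0) (1 - phi_2^2) = phi_1 (1 + phi_2) gamma(1) + c_0.
  phi_1 (1 + phi_2) = (0.217)(0.367) = 0.079639,   1 - phi_2^2 = 0.599311.
Replace gamma(1) by A gamma(0) + B and collect gamma(0):
  gamma(0) [0.599311 - (0.079639)(0.132884)] = (0.079639)(-0.42376) + 3.969552
  gamma(0) * 0.588728 = 3.935804
  gamma(0) = 3.935804 / 0.588728 = 6.685265.
Therefore gamma(0) = 6.6853 (to 4 decimal places).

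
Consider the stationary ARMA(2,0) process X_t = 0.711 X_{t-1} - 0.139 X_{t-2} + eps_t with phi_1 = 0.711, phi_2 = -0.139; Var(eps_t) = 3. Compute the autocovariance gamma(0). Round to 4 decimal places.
\gamma(0) = 5.0122

Multiply the model equation by X_{t-k} and take expectations. With theta_0 = psi_0 = 1 and psi_j the MA(infinity) weights, this gives
  gamma(k) - sum_i phi_i gamma(k-i) = c_k,
  c_k = sigma^2 * sum_{j=k..q} theta_j psi_{j-k}   (c_k = 0 for k > q),
using gamma(-m) = gamma(m).
Pure AR (q = 0): c_0 = sigma^2 = 3, c_k = 0 for k >= 1.
Equations for k = 0, 1, 2 (AR order 2, c_2 = 0):
  (E0) gamma(0) = phi_1 gamma(1) + phi_2 gamma(2) + c_0
  (E1) gamma(1) = phi_1 gamma(0) + phi_2 gamma(1) + c_1
  (E2) gamma(2) = phi_1 gamma(1) + phi_2 gamma(0)
From (E1): gamma(1) = A gamma(0) + B with
  A = phi_1 / (1 - phi_2) = 0.711 / 1.139 = 0.624232,   B = c_1 / (1 - phi_2) = 0 / 1.139 = 0.
Insert (E2) into (E0): gamma(0) (1 - phi_2^2) = phi_1 (1 + phi_2) gamma(1) + c_0.
  phi_1 (1 + phi_2) = (0.711)(0.861) = 0.612171,   1 - phi_2^2 = 0.980679.
Replace gamma(1) by A gamma(0) + B and collect gamma(0):
  gamma(0) [0.980679 - (0.612171)(0.624232)] = c_0 = 3
  gamma(0) * 0.598542 = 3
  gamma(0) = 3 / 0.598542 = 5.012176.
Therefore gamma(0) = 5.0122 (to 4 decimal places).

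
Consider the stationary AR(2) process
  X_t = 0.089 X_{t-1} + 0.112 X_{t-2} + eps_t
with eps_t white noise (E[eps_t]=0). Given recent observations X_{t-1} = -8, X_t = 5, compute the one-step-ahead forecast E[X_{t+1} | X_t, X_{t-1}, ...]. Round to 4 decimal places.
E[X_{t+1} \mid \mathcal F_t] = -0.4510

For an AR(p) model X_t = c + sum_i phi_i X_{t-i} + eps_t, the
one-step-ahead conditional mean is
  E[X_{t+1} | X_t, ...] = c + sum_i phi_i X_{t+1-i}.
Substitute known values:
  E[X_{t+1} | ...] = (0.089) * (5) + (0.112) * (-8)
                   = -0.4510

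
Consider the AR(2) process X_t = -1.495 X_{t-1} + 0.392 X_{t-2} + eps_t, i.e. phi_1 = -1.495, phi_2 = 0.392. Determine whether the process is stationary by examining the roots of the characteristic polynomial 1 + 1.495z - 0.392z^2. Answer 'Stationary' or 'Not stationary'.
\text{Not stationary}

The AR(p) characteristic polynomial is P(z) = 1 + 1.495z - 0.392z^2.
Stationarity requires all roots to lie outside the unit circle, i.e. |z| > 1 for every root.
Set 1 + (1.495) z + (-0.392) z^2 = 0, i.e. a z^2 + b z + c = 0 with a = -0.392, b = 1.495, c = 1.
Discriminant D = b^2 - 4ac = (1.495)^2 - 4*(-0.392)*1 = 2.235025 - (-1.568) = 3.803025.
D >= 0, so the roots are real: z = (-b +/- sqrt(D)) / (2a) = (-1.495 +/- 1.950135) / (-0.784).
  z_1 = (-1.495 + 1.950135) / (-0.784) = -0.5805,   |z_1| = 0.5805.
  z_2 = (-1.495 - 1.950135) / (-0.784) = 4.3943,   |z_2| = 4.3943.
Moduli of all roots: 0.5805, 4.3943.
All moduli strictly greater than 1? No.
Verdict: Not stationary.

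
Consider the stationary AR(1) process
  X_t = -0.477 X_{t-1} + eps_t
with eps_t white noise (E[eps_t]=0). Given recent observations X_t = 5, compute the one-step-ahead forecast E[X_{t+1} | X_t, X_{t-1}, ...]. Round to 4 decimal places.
E[X_{t+1} \mid \mathcal F_t] = -2.3850

For an AR(p) model X_t = c + sum_i phi_i X_{t-i} + eps_t, the
one-step-ahead conditional mean is
  E[X_{t+1} | X_t, ...] = c + sum_i phi_i X_{t+1-i}.
Substitute known values:
  E[X_{t+1} | ...] = (-0.477) * (5)
                   = -2.3850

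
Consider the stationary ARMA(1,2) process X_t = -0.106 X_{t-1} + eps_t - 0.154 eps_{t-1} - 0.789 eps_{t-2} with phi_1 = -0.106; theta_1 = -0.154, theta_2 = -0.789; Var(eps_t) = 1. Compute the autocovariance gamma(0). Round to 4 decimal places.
\gamma(0) = 1.6540

Multiply the model equation by X_{t-k} and take expectations. With theta_0 = psi_0 = 1 and psi_j the MA(infinity) weights, this gives
  gamma(k) - sum_i phi_i gamma(k-i) = c_k,
  c_k = sigma^2 * sum_{j=k..q} theta_j psi_{j-k}   (c_k = 0 for k > q),
using gamma(-m) = gamma(m).
psi-weights needed (psi_j = theta_j + sum_i phi_i psi_{j-i}):
  psi_1 = theta_1 + phi_1 = -0.154 + (-0.106) = -0.26
  psi_2 = theta_2 + phi_1 psi_1 = -0.789 + (-0.106)(-0.26) = -0.76144
Right-hand sides:
  c_0 = sigma^2 (1 + theta_1 psi_1 + theta_2 psi_2) = 1 * (1 + (-0.154)(-0.26) + (-0.789)(-0.76144)) = 1 * 1.640816 = 1.640816
  c_1 = sigma^2 (theta_1 + theta_2 psi_1) = 1 * (-0.154 + (-0.789)(-0.26)) = 0.05114
  c_2 = sigma^2 theta_2 = 1 * (-0.789) = -0.789
Equations for k = 0 and k = 1 (AR order 1):
  gamma(0) = phi_1 gamma(1) + c_0
  gamma(1) = phi_1 gamma(0) + c_1
Substituting the second into the first: gamma(0) (1 - phi_1^2) = c_0 + phi_1 c_1, so
  gamma(0) = (c_0 + phi_1 c_1) / (1 - phi_1^2) = (1.640816 + (-0.106)(0.05114)) / (1 - (-0.106)^2) = 1.635395 / 0.988764 = 1.653979.
Therefore gamma(0) = 1.6540 (to 4 decimal places).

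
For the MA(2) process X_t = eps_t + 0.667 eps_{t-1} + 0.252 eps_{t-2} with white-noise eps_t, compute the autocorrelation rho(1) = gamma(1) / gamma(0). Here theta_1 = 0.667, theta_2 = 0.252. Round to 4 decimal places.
\rho(1) = 0.5536

For an MA(q) process with theta_0 = 1, the autocovariance is
  gamma(k) = sigma^2 * sum_{i=0..q-k} theta_i * theta_{i+k},
and rho(k) = gamma(k) / gamma(0). Sigma^2 cancels.
  numerator   = (1)*(0.667) + (0.667)*(0.252) = 0.835084.
  denominator = (1)^2 + (0.667)^2 + (0.252)^2 = 1.508393.
  rho(1) = 0.835084 / 1.508393 = 0.5536.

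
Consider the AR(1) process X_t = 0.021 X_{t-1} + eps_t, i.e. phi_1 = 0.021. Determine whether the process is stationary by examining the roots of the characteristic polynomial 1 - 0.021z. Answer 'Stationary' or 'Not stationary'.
\text{Stationary}

The AR(p) characteristic polynomial is P(z) = 1 - 0.021z.
Stationarity requires all roots to lie outside the unit circle, i.e. |z| > 1 for every root.
This is linear in z: 1 + (-0.021) z = 0  =>  z = -1/(-0.021) = 47.619048,  |z| = 47.619048.
Moduli of all roots: 47.6190.
All moduli strictly greater than 1? Yes.
Verdict: Stationary.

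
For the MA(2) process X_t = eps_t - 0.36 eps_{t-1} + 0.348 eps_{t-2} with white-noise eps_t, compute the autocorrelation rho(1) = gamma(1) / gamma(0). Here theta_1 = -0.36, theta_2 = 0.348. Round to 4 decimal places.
\rho(1) = -0.3880

For an MA(q) process with theta_0 = 1, the autocovariance is
  gamma(k) = sigma^2 * sum_{i=0..q-k} theta_i * theta_{i+k},
and rho(k) = gamma(k) / gamma(0). Sigma^2 cancels.
  numerator   = (1)*(-0.36) + (-0.36)*(0.348) = -0.48528.
  denominator = (1)^2 + (-0.36)^2 + (0.348)^2 = 1.250704.
  rho(1) = -0.48528 / 1.250704 = -0.3880.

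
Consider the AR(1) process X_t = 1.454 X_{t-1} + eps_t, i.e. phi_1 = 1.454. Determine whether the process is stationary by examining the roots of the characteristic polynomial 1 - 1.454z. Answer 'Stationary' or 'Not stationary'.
\text{Not stationary}

The AR(p) characteristic polynomial is P(z) = 1 - 1.454z.
Stationarity requires all roots to lie outside the unit circle, i.e. |z| > 1 for every root.
This is linear in z: 1 + (-1.454) z = 0  =>  z = -1/(-1.454) = 0.687758,  |z| = 0.687758.
Moduli of all roots: 0.6878.
All moduli strictly greater than 1? No.
Verdict: Not stationary.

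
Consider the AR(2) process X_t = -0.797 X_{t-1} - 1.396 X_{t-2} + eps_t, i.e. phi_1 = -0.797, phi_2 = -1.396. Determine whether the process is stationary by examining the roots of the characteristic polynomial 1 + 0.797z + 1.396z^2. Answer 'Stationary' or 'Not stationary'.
\text{Not stationary}

The AR(p) characteristic polynomial is P(z) = 1 + 0.797z + 1.396z^2.
Stationarity requires all roots to lie outside the unit circle, i.e. |z| > 1 for every root.
Set 1 + (0.797) z + (1.396) z^2 = 0, i.e. a z^2 + b z + c = 0 with a = 1.396, b = 0.797, c = 1.
Discriminant D = b^2 - 4ac = (0.797)^2 - 4*(1.396)*1 = 0.635209 - (5.584) = -4.948791.
D < 0, so the roots are the complex-conjugate pair z = (-b +/- i sqrt(-D)) / (2a) = -0.2855 +/- 0.7968i.
For a conjugate pair |z|^2 = z * conj(z) = (product of roots) = c/a = 1/(1.396) = 0.716332, so |z| = sqrt(0.716332) = 0.8464 for both roots.
Moduli of all roots: 0.8464, 0.8464.
All moduli strictly greater than 1? No.
Verdict: Not stationary.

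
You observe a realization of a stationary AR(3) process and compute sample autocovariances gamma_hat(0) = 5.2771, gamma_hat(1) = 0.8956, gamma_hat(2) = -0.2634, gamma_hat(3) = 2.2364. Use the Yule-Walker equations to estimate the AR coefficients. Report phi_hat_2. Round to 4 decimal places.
\hat\phi_{2} = -0.1660

The Yule-Walker equations for an AR(p) process read, in matrix form,
  Gamma_p phi = r_p,   with   (Gamma_p)_{ij} = gamma(|i - j|),
                       (r_p)_i = gamma(i),   i,j = 1..p.
Substitute the sample gammas (Toeplitz matrix and right-hand side of size 3):
  Gamma_p = [[5.2771, 0.8956, -0.2634], [0.8956, 5.2771, 0.8956], [-0.2634, 0.8956, 5.2771]]
  r_p     = [0.8956, -0.2634, 2.2364]
Written out (R1..R3):
  (R1) 5.2771 phi_1 + 0.8956 phi_2 - 0.2634 phi_3 = 0.8956
  (R2) 0.8956 phi_1 + 5.2771 phi_2 + 0.8956 phi_3 = -0.2634
  (R3) -0.2634 phi_1 + 0.8956 phi_2 + 5.2771 phi_3 = 2.2364
Gaussian elimination:
  R2 <- R2 - (0.8956/5.2771) R1 = R2 - (0.169714) R1:  5.125104 phi_2 + 0.940303 phi_3 = -0.415396
  R3 <- R3 - (-0.2634/5.2771) R1 = R3 - (-0.049914) R1:  0.940303 phi_2 + 5.263953 phi_3 = 2.281103
  R3 <- R3 - (0.940303/5.125104) R2 = R3 - (0.18347) R2:  5.091435 phi_3 = 2.357316
Back-substitution:
  phi_hat_3 = 2.357316 / 5.091435 = 0.462996
  phi_hat_2 = (-0.415396 - (0.940303)(0.462996)) / 5.125104 = -0.165997
  phi_hat_1 = (0.8956 - (0.8956)(-0.165997) - (-0.2634)(0.462996)) / 5.2771 = 0.220996
So phi_hat = [0.2210, -0.1660, 0.4630].
Therefore phi_hat_2 = -0.1660.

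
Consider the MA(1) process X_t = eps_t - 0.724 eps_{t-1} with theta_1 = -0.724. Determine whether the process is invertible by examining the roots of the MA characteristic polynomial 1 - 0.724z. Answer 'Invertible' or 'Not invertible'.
\text{Invertible}

The MA(q) characteristic polynomial is P(z) = 1 - 0.724z.
Invertibility requires all roots to lie outside the unit circle, i.e. |z| > 1 for every root.
This is linear in z: 1 + (-0.724) z = 0  =>  z = -1/(-0.724) = 1.381215,  |z| = 1.381215.
Moduli of all roots: 1.3812.
All moduli strictly greater than 1? Yes.
Verdict: Invertible.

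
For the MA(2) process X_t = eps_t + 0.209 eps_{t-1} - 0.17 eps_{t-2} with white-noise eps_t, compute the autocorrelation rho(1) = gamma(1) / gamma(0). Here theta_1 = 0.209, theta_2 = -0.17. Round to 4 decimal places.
\rho(1) = 0.1617

For an MA(q) process with theta_0 = 1, the autocovariance is
  gamma(k) = sigma^2 * sum_{i=0..q-k} theta_i * theta_{i+k},
and rho(k) = gamma(k) / gamma(0). Sigma^2 cancels.
  numerator   = (1)*(0.209) + (0.209)*(-0.17) = 0.17347.
  denominator = (1)^2 + (0.209)^2 + (-0.17)^2 = 1.072581.
  rho(1) = 0.17347 / 1.072581 = 0.1617.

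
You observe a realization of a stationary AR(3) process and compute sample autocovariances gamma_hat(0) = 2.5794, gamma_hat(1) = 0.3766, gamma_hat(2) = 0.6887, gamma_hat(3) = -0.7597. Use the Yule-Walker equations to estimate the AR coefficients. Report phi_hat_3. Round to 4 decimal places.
\hat\phi_{3} = -0.3930

The Yule-Walker equations for an AR(p) process read, in matrix form,
  Gamma_p phi = r_p,   with   (Gamma_p)_{ij} = gamma(|i - j|),
                       (r_p)_i = gamma(i),   i,j = 1..p.
Substitute the sample gammas (Toeplitz matrix and right-hand side of size 3):
  Gamma_p = [[2.5794, 0.3766, 0.6887], [0.3766, 2.5794, 0.3766], [0.6887, 0.3766, 2.5794]]
  r_p     = [0.3766, 0.6887, -0.7597]
Written out (R1..R3):
  (R1) 2.5794 phi_1 + 0.3766 phi_2 + 0.6887 phi_3 = 0.3766
  (R2) 0.3766 phi_1 + 2.5794 phi_2 + 0.3766 phi_3 = 0.6887
  (R3) 0.6887 phi_1 + 0.3766 phi_2 + 2.5794 phi_3 = -0.7597
Gaussian elimination:
  R2 <- R2 - (0.3766/2.5794) R1 = R2 - (0.146003) R1:  2.524415 phi_2 + 0.276048 phi_3 = 0.633715
  R3 <- R3 - (0.6887/2.5794) R1 = R3 - (0.267) R1:  0.276048 phi_2 + 2.395517 phi_3 = -0.860252
  R3 <- R3 - (0.276048/2.524415) R2 = R3 - (0.109351) R2:  2.365331 phi_3 = -0.92955
Back-substitution:
  phi_hat_3 = -0.92955 / 2.365331 = -0.392989
  phi_hat_2 = (0.633715 - (0.276048)(-0.392989)) / 2.524415 = 0.294008
  phi_hat_1 = (0.3766 - (0.3766)(0.294008) - (0.6887)(-0.392989)) / 2.5794 = 0.208005
So phi_hat = [0.2080, 0.2940, -0.3930].
Therefore phi_hat_3 = -0.3930.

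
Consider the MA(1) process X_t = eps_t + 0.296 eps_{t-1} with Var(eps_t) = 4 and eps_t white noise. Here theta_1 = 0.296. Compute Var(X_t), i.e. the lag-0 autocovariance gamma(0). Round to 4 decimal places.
\gamma(0) = 4.3505

For an MA(q) process X_t = eps_t + sum_i theta_i eps_{t-i} with
Var(eps_t) = sigma^2, the variance is
  gamma(0) = sigma^2 * (1 + sum_i theta_i^2).
  sum_i theta_i^2 = (0.296)^2 = 0.087616.
  gamma(0) = 4 * (1 + 0.087616) = 4 * 1.087616 = 4.350464, which rounds to 4.3505.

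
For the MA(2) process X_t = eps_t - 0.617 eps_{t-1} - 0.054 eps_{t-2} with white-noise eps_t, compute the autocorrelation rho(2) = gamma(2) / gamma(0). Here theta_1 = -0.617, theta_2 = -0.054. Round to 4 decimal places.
\rho(2) = -0.0390

For an MA(q) process with theta_0 = 1, the autocovariance is
  gamma(k) = sigma^2 * sum_{i=0..q-k} theta_i * theta_{i+k},
and rho(k) = gamma(k) / gamma(0). Sigma^2 cancels.
  numerator   = (1)*(-0.054) = -0.054.
  denominator = (1)^2 + (-0.617)^2 + (-0.054)^2 = 1.383605.
  rho(2) = -0.054 / 1.383605 = -0.0390.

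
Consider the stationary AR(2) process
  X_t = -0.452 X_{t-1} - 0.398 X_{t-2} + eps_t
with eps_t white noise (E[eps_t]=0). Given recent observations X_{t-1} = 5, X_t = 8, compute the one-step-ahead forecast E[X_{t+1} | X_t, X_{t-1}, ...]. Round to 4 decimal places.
E[X_{t+1} \mid \mathcal F_t] = -5.6060

For an AR(p) model X_t = c + sum_i phi_i X_{t-i} + eps_t, the
one-step-ahead conditional mean is
  E[X_{t+1} | X_t, ...] = c + sum_i phi_i X_{t+1-i}.
Substitute known values:
  E[X_{t+1} | ...] = (-0.452) * (8) + (-0.398) * (5)
                   = -5.6060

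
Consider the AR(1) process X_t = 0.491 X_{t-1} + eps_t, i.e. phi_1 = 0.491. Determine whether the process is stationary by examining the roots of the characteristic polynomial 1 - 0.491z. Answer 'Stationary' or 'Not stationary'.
\text{Stationary}

The AR(p) characteristic polynomial is P(z) = 1 - 0.491z.
Stationarity requires all roots to lie outside the unit circle, i.e. |z| > 1 for every root.
This is linear in z: 1 + (-0.491) z = 0  =>  z = -1/(-0.491) = 2.03666,  |z| = 2.03666.
Moduli of all roots: 2.0367.
All moduli strictly greater than 1? Yes.
Verdict: Stationary.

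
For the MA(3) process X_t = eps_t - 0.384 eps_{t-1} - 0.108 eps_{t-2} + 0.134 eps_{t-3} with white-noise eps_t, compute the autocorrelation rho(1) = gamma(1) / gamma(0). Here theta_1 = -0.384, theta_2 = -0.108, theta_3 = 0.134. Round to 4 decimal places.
\rho(1) = -0.3033

For an MA(q) process with theta_0 = 1, the autocovariance is
  gamma(k) = sigma^2 * sum_{i=0..q-k} theta_i * theta_{i+k},
and rho(k) = gamma(k) / gamma(0). Sigma^2 cancels.
  numerator   = (1)*(-0.384) + (-0.384)*(-0.108) + (-0.108)*(0.134) = -0.357.
  denominator = (1)^2 + (-0.384)^2 + (-0.108)^2 + (0.134)^2 = 1.177076.
  rho(1) = -0.357 / 1.177076 = -0.3033.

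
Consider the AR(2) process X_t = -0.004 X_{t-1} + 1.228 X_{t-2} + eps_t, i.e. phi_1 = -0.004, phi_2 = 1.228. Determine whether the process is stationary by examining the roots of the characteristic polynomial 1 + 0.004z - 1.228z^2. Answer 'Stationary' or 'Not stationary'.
\text{Not stationary}

The AR(p) characteristic polynomial is P(z) = 1 + 0.004z - 1.228z^2.
Stationarity requires all roots to lie outside the unit circle, i.e. |z| > 1 for every root.
Set 1 + (0.004) z + (-1.228) z^2 = 0, i.e. a z^2 + b z + c = 0 with a = -1.228, b = 0.004, c = 1.
Discriminant D = b^2 - 4ac = (0.004)^2 - 4*(-1.228)*1 = 0.000016 - (-4.912) = 4.912016.
D >= 0, so the roots are real: z = (-b +/- sqrt(D)) / (2a) = (-0.004 +/- 2.216307) / (-2.456).
  z_1 = (-0.004 + 2.216307) / (-2.456) = -0.9008,   |z_1| = 0.9008.
  z_2 = (-0.004 - 2.216307) / (-2.456) = 0.904,   |z_2| = 0.904.
Moduli of all roots: 0.9008, 0.9040.
All moduli strictly greater than 1? No.
Verdict: Not stationary.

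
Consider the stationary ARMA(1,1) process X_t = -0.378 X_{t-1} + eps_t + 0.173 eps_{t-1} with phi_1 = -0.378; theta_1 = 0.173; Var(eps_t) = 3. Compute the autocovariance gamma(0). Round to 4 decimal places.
\gamma(0) = 3.1471

Multiply the model equation by X_{t-k} and take expectations. With theta_0 = psi_0 = 1 and psi_j the MA(infinity) weights, this gives
  gamma(k) - sum_i phi_i gamma(k-i) = c_k,
  c_k = sigma^2 * sum_{j=k..q} theta_j psi_{j-k}   (c_k = 0 for k > q),
using gamma(-m) = gamma(m).
psi-weights needed (psi_j = theta_j + sum_i phi_i psi_{j-i}):
  psi_1 = theta_1 + phi_1 = 0.173 + (-0.378) = -0.205
Right-hand sides:
  c_0 = sigma^2 (1 + theta_1 psi_1) = 3 * (1 + (0.173)(-0.205)) = 3 * 0.964535 = 2.893605
  c_1 = sigma^2 theta_1 = 3 * (0.173) = 0.519
  c_2 = 0
Equations for k = 0 and k = 1 (AR order 1):
  gamma(0) = phi_1 gamma(1) + c_0
  gamma(1) = phi_1 gamma(0) + c_1
Substituting the second into the first: gamma(0) (1 - phi_1^2) = c_0 + phi_1 c_1, so
  gamma(0) = (c_0 + phi_1 c_1) / (1 - phi_1^2) = (2.893605 + (-0.378)(0.519)) / (1 - (-0.378)^2) = 2.697423 / 0.857116 = 3.147092.
Therefore gamma(0) = 3.1471 (to 4 decimal places).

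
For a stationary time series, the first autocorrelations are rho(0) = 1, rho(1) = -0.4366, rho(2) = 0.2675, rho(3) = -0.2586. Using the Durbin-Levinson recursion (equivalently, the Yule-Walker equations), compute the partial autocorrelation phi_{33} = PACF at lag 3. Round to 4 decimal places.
\phi_{33} = -0.1389

The PACF at lag k is phi_{kk}, the last component of the solution
to the Yule-Walker system G_k phi = r_k where
  (G_k)_{ij} = rho(|i - j|), (r_k)_i = rho(i), i,j = 1..k.
Equivalently, Durbin-Levinson gives phi_{kk} iteratively:
  phi_{11} = rho(1)
  phi_{kk} = [rho(k) - sum_{j=1..k-1} phi_{k-1,j} rho(k-j)]
            / [1 - sum_{j=1..k-1} phi_{k-1,j} rho(j)],
  phi_{k,j} = phi_{k-1,j} - phi_{kk} phi_{k-1,k-j},  j = 1..k-1.
Step k = 1:
  phi_11 = rho(1) = -0.4366.
Step k = 2:
  phi_22 = [rho(2) - phi_11 rho(1)] / [1 - phi_11 rho(1)] = [0.2675 - (-0.4366)(-0.4366)] / [1 - (-0.4366)(-0.4366)]
         = 0.07688044 / 0.80938044 = 0.094987.
  Update: phi_21 = phi_11 - phi_22 phi_11 = -0.4366 - (0.094987)(-0.4366) = -0.395129.
Step k = 3:
  phi_33 = [rho(3) - phi_21 rho(2) - phi_22 rho(1)] / [1 - phi_21 rho(1) - phi_22 rho(2)]
    numerator   = -0.2586 - (-0.395129)(0.2675) - (0.094987)(-0.4366) = -0.11143183
    denominator = 1 - (-0.395129)(-0.4366) - (0.094987)(0.2675) = 0.80207781
  phi_33 = -0.11143183 / 0.80207781 = -0.1389.
Therefore phi_{33} = -0.1389.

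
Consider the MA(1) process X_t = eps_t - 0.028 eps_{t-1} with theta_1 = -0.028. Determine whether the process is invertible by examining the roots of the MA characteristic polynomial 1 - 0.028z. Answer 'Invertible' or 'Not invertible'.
\text{Invertible}

The MA(q) characteristic polynomial is P(z) = 1 - 0.028z.
Invertibility requires all roots to lie outside the unit circle, i.e. |z| > 1 for every root.
This is linear in z: 1 + (-0.028) z = 0  =>  z = -1/(-0.028) = 35.714286,  |z| = 35.714286.
Moduli of all roots: 35.7143.
All moduli strictly greater than 1? Yes.
Verdict: Invertible.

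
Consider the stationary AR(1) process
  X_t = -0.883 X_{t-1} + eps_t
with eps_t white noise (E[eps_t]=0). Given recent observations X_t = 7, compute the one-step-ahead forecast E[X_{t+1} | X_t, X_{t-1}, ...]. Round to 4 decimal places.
E[X_{t+1} \mid \mathcal F_t] = -6.1810

For an AR(p) model X_t = c + sum_i phi_i X_{t-i} + eps_t, the
one-step-ahead conditional mean is
  E[X_{t+1} | X_t, ...] = c + sum_i phi_i X_{t+1-i}.
Substitute known values:
  E[X_{t+1} | ...] = (-0.883) * (7)
                   = -6.1810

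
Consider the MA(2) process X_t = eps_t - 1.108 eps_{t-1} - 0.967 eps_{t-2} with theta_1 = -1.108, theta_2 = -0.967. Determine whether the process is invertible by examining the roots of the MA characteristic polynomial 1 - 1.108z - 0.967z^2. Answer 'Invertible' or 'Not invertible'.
\text{Not invertible}

The MA(q) characteristic polynomial is P(z) = 1 - 1.108z - 0.967z^2.
Invertibility requires all roots to lie outside the unit circle, i.e. |z| > 1 for every root.
Set 1 + (-1.108) z + (-0.967) z^2 = 0, i.e. a z^2 + b z + c = 0 with a = -0.967, b = -1.108, c = 1.
Discriminant D = b^2 - 4ac = (-1.108)^2 - 4*(-0.967)*1 = 1.227664 - (-3.868) = 5.095664.
D >= 0, so the roots are real: z = (-b +/- sqrt(D)) / (2a) = (1.108 +/- 2.257358) / (-1.934).
  z_1 = (1.108 + 2.257358) / (-1.934) = -1.7401,   |z_1| = 1.7401.
  z_2 = (1.108 - 2.257358) / (-1.934) = 0.5943,   |z_2| = 0.5943.
Moduli of all roots: 1.7401, 0.5943.
All moduli strictly greater than 1? No.
Verdict: Not invertible.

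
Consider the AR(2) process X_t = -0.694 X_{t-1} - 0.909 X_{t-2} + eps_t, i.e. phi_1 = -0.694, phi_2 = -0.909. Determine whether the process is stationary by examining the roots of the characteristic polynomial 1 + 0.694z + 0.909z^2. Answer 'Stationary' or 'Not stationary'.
\text{Stationary}

The AR(p) characteristic polynomial is P(z) = 1 + 0.694z + 0.909z^2.
Stationarity requires all roots to lie outside the unit circle, i.e. |z| > 1 for every root.
Set 1 + (0.694) z + (0.909) z^2 = 0, i.e. a z^2 + b z + c = 0 with a = 0.909, b = 0.694, c = 1.
Discriminant D = b^2 - 4ac = (0.694)^2 - 4*(0.909)*1 = 0.481636 - (3.636) = -3.154364.
D < 0, so the roots are the complex-conjugate pair z = (-b +/- i sqrt(-D)) / (2a) = -0.3817 +/- 0.9769i.
For a conjugate pair |z|^2 = z * conj(z) = (product of roots) = c/a = 1/(0.909) = 1.10011, so |z| = sqrt(1.10011) = 1.0489 for both roots.
Moduli of all roots: 1.0489, 1.0489.
All moduli strictly greater than 1? Yes.
Verdict: Stationary.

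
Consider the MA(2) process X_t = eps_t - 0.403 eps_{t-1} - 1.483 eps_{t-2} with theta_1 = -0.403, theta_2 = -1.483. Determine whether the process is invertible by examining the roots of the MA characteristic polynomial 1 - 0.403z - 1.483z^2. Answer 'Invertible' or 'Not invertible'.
\text{Not invertible}

The MA(q) characteristic polynomial is P(z) = 1 - 0.403z - 1.483z^2.
Invertibility requires all roots to lie outside the unit circle, i.e. |z| > 1 for every root.
Set 1 + (-0.403) z + (-1.483) z^2 = 0, i.e. a z^2 + b z + c = 0 with a = -1.483, b = -0.403, c = 1.
Discriminant D = b^2 - 4ac = (-0.403)^2 - 4*(-1.483)*1 = 0.162409 - (-5.932) = 6.094409.
D >= 0, so the roots are real: z = (-b +/- sqrt(D)) / (2a) = (0.403 +/- 2.468686) / (-2.966).
  z_1 = (0.403 + 2.468686) / (-2.966) = -0.9682,   |z_1| = 0.9682.
  z_2 = (0.403 - 2.468686) / (-2.966) = 0.6965,   |z_2| = 0.6965.
Moduli of all roots: 0.9682, 0.6965.
All moduli strictly greater than 1? No.
Verdict: Not invertible.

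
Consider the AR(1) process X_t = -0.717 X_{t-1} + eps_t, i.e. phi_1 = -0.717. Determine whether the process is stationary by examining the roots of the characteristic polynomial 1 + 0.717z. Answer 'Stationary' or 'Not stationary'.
\text{Stationary}

The AR(p) characteristic polynomial is P(z) = 1 + 0.717z.
Stationarity requires all roots to lie outside the unit circle, i.e. |z| > 1 for every root.
This is linear in z: 1 + (0.717) z = 0  =>  z = -1/(0.717) = -1.3947,  |z| = 1.3947.
Moduli of all roots: 1.3947.
All moduli strictly greater than 1? Yes.
Verdict: Stationary.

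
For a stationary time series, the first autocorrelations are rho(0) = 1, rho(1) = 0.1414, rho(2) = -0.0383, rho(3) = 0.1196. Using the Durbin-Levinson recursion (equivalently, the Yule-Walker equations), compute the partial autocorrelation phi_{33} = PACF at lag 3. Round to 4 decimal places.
\phi_{33} = 0.1370

The PACF at lag k is phi_{kk}, the last component of the solution
to the Yule-Walker system G_k phi = r_k where
  (G_k)_{ij} = rho(|i - j|), (r_k)_i = rho(i), i,j = 1..k.
Equivalently, Durbin-Levinson gives phi_{kk} iteratively:
  phi_{11} = rho(1)
  phi_{kk} = [rho(k) - sum_{j=1..k-1} phi_{k-1,j} rho(k-j)]
            / [1 - sum_{j=1..k-1} phi_{k-1,j} rho(j)],
  phi_{k,j} = phi_{k-1,j} - phi_{kk} phi_{k-1,k-j},  j = 1..k-1.
Step k = 1:
  phi_11 = rho(1) = 0.1414.
Step k = 2:
  phi_22 = [rho(2) - phi_11 rho(1)] / [1 - phi_11 rho(1)] = [-0.0383 - (0.1414)(0.1414)] / [1 - (0.1414)(0.1414)]
         = -0.05829396 / 0.98000604 = -0.059483.
  Update: phi_21 = phi_11 - phi_22 phi_11 = 0.1414 - (-0.059483)(0.1414) = 0.149811.
Step k = 3:
  phi_33 = [rho(3) - phi_21 rho(2) - phi_22 rho(1)] / [1 - phi_21 rho(1) - phi_22 rho(2)]
    numerator   = 0.1196 - (0.149811)(-0.0383) - (-0.059483)(0.1414) = 0.13374869
    denominator = 1 - (0.149811)(0.1414) - (-0.059483)(-0.0383) = 0.97653852
  phi_33 = 0.13374869 / 0.97653852 = 0.137.
Therefore phi_{33} = 0.1370.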